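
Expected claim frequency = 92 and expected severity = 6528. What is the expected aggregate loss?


E[S] = E[N] * E[X]
= 92 * 6528
= 600576


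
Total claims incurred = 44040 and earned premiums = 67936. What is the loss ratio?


Loss ratio = claims / premiums
= 44040 / 67936
= 0.6483


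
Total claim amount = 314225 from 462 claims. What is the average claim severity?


severity = total / number
= 314225 / 462
= 680.1407


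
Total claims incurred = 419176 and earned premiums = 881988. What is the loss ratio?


Loss ratio = claims / premiums
= 419176 / 881988
= 0.4753


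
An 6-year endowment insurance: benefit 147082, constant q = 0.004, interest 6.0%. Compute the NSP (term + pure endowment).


Term component = 2866.1706
Pure endowment = 6_p_x * v^6 * benefit = 0.976239 * 0.704961 * 147082 = 101223.2706
NSP = 104089.4412


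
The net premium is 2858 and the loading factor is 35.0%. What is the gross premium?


Gross = net * (1 + loading)
= 2858 * (1 + 0.35)
= 2858 * 1.35
= 3858.3


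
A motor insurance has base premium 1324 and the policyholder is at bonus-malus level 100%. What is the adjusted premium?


adjusted = base * BM_level / 100
= 1324 * 100 / 100
= 1324 * 1.0
= 1324.0


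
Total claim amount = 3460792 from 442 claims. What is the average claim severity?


severity = total / number
= 3460792 / 442
= 7829.8462


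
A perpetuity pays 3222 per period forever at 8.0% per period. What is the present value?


PV = PMT / i
= 3222 / 0.08
= 40275.0


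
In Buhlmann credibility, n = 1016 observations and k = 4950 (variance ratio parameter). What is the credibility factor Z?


Z = n / (n + k)
= 1016 / (1016 + 4950)
= 1016 / 5966
= 0.1703


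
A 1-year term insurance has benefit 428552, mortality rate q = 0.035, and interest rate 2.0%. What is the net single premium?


NSP = benefit * q * v
v = 1/(1+i) = 0.980392
NSP = 428552 * 0.035 * 0.980392
= 14705.2157


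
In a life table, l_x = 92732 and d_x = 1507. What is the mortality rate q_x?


q_x = d_x / l_x
= 1507 / 92732
= 0.0163


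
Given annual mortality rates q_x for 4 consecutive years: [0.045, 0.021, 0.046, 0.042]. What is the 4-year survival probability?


p_k = 1 - q_k for each year
Survival = product of (1 - q_k)
= 0.955 * 0.979 * 0.954 * 0.958
= 0.8545


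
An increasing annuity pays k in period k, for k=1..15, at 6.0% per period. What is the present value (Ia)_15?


(Ia)_n = sum_{k=1}^{n} k * v^k, v = 1/(1+i)
v = 0.943396
Sum computed term by term:
(Ia)_15 = 67.2668


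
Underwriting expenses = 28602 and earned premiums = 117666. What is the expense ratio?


Expense ratio = expenses / premiums
= 28602 / 117666
= 0.2431


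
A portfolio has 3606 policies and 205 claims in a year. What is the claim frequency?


frequency = claims / policies
= 205 / 3606
= 0.0568


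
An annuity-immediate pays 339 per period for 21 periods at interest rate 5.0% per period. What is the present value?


PV = PMT * (1 - (1+i)^(-n)) / i
= 339 * (1 - (1+0.05)^(-21)) / 0.05
= 339 * (1 - 0.358942) / 0.05
= 339 * 12.821153
= 4346.3708


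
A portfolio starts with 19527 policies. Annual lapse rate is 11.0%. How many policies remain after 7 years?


remaining = initial * (1 - lapse)^years
= 19527 * (1 - 0.11)^7
= 19527 * 0.442313
= 8637.0528


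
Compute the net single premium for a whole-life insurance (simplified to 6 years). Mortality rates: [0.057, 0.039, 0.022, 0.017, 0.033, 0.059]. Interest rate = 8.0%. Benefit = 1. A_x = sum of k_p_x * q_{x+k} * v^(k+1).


v = 0.925926
Year 0: k_p_x=1.0, q=0.057, term=0.052778
Year 1: k_p_x=0.943, q=0.039, term=0.03153
Year 2: k_p_x=0.906223, q=0.022, term=0.015827
Year 3: k_p_x=0.886286, q=0.017, term=0.011075
Year 4: k_p_x=0.871219, q=0.033, term=0.019567
Year 5: k_p_x=0.842469, q=0.059, term=0.031323
A_x = 0.1621


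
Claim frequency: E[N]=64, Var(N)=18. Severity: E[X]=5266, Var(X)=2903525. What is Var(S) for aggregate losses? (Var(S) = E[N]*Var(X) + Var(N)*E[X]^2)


Var(S) = E[N]*Var(X) + Var(N)*E[X]^2
= 64*2903525 + 18*5266^2
= 185825600 + 499153608
= 6.8498e+08


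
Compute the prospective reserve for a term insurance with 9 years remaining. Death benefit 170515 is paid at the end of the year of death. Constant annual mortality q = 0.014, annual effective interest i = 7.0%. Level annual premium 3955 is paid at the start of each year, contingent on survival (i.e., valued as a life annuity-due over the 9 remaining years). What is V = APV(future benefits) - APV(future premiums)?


v = 1/(1+i) = 0.934579
APV(future benefits) per unit = sum_{k=0}^{8} k_p_x * q * v^(k+1) = 0.086814
APV(future benefits) = 170515 * 0.086814 = 14803.1657
Life annuity-due factor ä_{x:9} = sum_{k=0}^{8} k_p_x * v^k = 6.635104
APV(future premiums) = 3955 * 6.635104 = 26241.8374
V = 14803.1657 - 26241.8374
= -11438.6717


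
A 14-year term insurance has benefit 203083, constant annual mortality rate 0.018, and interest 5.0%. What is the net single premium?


NSP = benefit * sum_{k=0}^{n-1} k_p_x * q * v^(k+1)
With constant q=0.018, v=0.952381
Sum = 0.161031
NSP = 203083 * 0.161031
= 32702.6255


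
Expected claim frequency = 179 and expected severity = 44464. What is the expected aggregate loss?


E[S] = E[N] * E[X]
= 179 * 44464
= 7.9591e+06


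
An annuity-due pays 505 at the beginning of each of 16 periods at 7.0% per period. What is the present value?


PV_due = PMT * (1-(1+i)^(-n))/i * (1+i)
PV_immediate = 4770.5575
PV_due = 4770.5575 * 1.07
= 5104.4966


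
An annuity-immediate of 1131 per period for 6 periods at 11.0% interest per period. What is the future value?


FV = PMT * ((1+i)^n - 1) / i
= 1131 * ((1.11)^6 - 1) / 0.11
= 1131 * (1.870415 - 1) / 0.11
= 8949.4442


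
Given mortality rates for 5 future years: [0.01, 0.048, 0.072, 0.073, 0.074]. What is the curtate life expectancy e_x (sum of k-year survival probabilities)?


e_x = sum_{k=1}^{n} k_p_x
k_p_x values:
  1_p_x = 0.99
  2_p_x = 0.94248
  3_p_x = 0.874621
  4_p_x = 0.810774
  5_p_x = 0.750777
e_x = 4.3687


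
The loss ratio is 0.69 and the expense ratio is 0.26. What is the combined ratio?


Combined ratio = loss ratio + expense ratio
= 0.69 + 0.26
= 0.95


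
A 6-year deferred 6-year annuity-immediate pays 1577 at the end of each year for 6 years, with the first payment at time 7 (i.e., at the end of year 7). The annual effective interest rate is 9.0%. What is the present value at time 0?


PV at time 6 of the 6-year annuity-immediate:
a_n = 1577 * (1-(1+0.09)^(-6))/0.09 = 7074.2936
Discount back 6 years to time 0:
PV = 7074.2936 * (1+0.09)^(-6)
= 7074.2936 * 0.596267
= 4218.1701


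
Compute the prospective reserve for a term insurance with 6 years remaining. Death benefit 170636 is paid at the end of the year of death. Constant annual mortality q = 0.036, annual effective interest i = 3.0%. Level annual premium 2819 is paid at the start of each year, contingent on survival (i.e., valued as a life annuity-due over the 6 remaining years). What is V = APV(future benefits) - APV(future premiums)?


v = 1/(1+i) = 0.970874
APV(future benefits) per unit = sum_{k=0}^{5} k_p_x * q * v^(k+1) = 0.17885
APV(future benefits) = 170636 * 0.17885 = 30518.3098
Life annuity-due factor ä_{x:6} = sum_{k=0}^{5} k_p_x * v^k = 5.117107
APV(future premiums) = 2819 * 5.117107 = 14425.126
V = 30518.3098 - 14425.126
= 16093.1838


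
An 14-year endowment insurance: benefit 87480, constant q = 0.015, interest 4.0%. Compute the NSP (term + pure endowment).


Term component = 12708.106
Pure endowment = 14_p_x * v^14 * benefit = 0.809296 * 0.577475 * 87480 = 40883.6114
NSP = 53591.7173


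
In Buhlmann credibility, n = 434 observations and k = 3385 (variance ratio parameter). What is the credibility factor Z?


Z = n / (n + k)
= 434 / (434 + 3385)
= 434 / 3819
= 0.1136


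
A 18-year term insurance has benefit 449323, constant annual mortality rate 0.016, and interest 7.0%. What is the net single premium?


NSP = benefit * sum_{k=0}^{n-1} k_p_x * q * v^(k+1)
With constant q=0.016, v=0.934579
Sum = 0.144872
NSP = 449323 * 0.144872
= 65094.4559


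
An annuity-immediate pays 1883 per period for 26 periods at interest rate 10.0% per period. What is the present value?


PV = PMT * (1 - (1+i)^(-n)) / i
= 1883 * (1 - (1+0.1)^(-26)) / 0.1
= 1883 * (1 - 0.083905) / 0.1
= 1883 * 9.160945
= 17250.0603


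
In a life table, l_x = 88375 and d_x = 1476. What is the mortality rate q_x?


q_x = d_x / l_x
= 1476 / 88375
= 0.0167


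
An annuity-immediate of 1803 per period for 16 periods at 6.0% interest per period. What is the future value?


FV = PMT * ((1+i)^n - 1) / i
= 1803 * ((1.06)^16 - 1) / 0.06
= 1803 * (2.540352 - 1) / 0.06
= 46287.5681


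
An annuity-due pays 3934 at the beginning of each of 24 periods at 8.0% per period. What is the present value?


PV_due = PMT * (1-(1+i)^(-n))/i * (1+i)
PV_immediate = 41420.1351
PV_due = 41420.1351 * 1.08
= 44733.7459


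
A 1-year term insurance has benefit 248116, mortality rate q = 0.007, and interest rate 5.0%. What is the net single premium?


NSP = benefit * q * v
v = 1/(1+i) = 0.952381
NSP = 248116 * 0.007 * 0.952381
= 1654.1067


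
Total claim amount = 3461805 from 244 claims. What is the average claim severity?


severity = total / number
= 3461805 / 244
= 14187.7254


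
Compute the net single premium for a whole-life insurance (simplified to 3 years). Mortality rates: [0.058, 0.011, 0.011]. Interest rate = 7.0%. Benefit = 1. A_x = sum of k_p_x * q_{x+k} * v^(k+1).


v = 0.934579
Year 0: k_p_x=1.0, q=0.058, term=0.054206
Year 1: k_p_x=0.942, q=0.011, term=0.009051
Year 2: k_p_x=0.931638, q=0.011, term=0.008365
A_x = 0.0716


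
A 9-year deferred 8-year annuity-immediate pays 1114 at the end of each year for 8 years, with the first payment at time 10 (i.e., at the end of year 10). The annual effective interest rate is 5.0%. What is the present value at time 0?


PV at time 9 of the 8-year annuity-immediate:
a_n = 1114 * (1-(1+0.05)^(-8))/0.05 = 7200.019
Discount back 9 years to time 0:
PV = 7200.019 * (1+0.05)^(-9)
= 7200.019 * 0.644609
= 4641.1965


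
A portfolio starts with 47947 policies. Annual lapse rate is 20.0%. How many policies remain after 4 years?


remaining = initial * (1 - lapse)^years
= 47947 * (1 - 0.2)^4
= 47947 * 0.4096
= 19639.0912


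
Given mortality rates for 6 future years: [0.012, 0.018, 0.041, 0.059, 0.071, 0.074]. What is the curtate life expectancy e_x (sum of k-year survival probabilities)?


e_x = sum_{k=1}^{n} k_p_x
k_p_x values:
  1_p_x = 0.988
  2_p_x = 0.970216
  3_p_x = 0.930437
  4_p_x = 0.875541
  5_p_x = 0.813378
  6_p_x = 0.753188
e_x = 5.3308


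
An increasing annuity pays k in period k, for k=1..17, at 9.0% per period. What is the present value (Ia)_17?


(Ia)_n = sum_{k=1}^{n} k * v^k, v = 1/(1+i)
v = 0.917431
Sum computed term by term:
(Ia)_17 = 59.8257


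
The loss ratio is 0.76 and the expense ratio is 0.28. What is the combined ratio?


Combined ratio = loss ratio + expense ratio
= 0.76 + 0.28
= 1.04


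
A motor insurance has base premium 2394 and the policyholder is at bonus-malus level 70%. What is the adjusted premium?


adjusted = base * BM_level / 100
= 2394 * 70 / 100
= 2394 * 0.7
= 1675.8


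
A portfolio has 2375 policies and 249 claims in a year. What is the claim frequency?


frequency = claims / policies
= 249 / 2375
= 0.1048


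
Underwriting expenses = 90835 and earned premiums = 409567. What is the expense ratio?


Expense ratio = expenses / premiums
= 90835 / 409567
= 0.2218


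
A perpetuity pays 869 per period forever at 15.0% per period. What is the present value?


PV = PMT / i
= 869 / 0.15
= 5793.3333


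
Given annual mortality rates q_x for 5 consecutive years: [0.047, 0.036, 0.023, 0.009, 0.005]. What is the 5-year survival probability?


p_k = 1 - q_k for each year
Survival = product of (1 - q_k)
= 0.953 * 0.964 * 0.977 * 0.991 * 0.995
= 0.885


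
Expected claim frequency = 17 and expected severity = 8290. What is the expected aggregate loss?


E[S] = E[N] * E[X]
= 17 * 8290
= 140930


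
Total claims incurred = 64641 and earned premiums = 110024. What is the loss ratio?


Loss ratio = claims / premiums
= 64641 / 110024
= 0.5875


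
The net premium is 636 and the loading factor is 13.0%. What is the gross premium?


Gross = net * (1 + loading)
= 636 * (1 + 0.13)
= 636 * 1.13
= 718.68


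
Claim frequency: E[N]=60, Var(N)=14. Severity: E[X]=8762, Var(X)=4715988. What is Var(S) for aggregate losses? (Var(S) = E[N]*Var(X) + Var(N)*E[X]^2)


Var(S) = E[N]*Var(X) + Var(N)*E[X]^2
= 60*4715988 + 14*8762^2
= 282959280 + 1074817016
= 1.3578e+09


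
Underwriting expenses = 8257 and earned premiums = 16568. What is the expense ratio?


Expense ratio = expenses / premiums
= 8257 / 16568
= 0.4984


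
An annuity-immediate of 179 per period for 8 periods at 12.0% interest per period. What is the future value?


FV = PMT * ((1+i)^n - 1) / i
= 179 * ((1.12)^8 - 1) / 0.12
= 179 * (2.475963 - 1) / 0.12
= 2201.6451


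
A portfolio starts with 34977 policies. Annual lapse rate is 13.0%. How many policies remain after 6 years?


remaining = initial * (1 - lapse)^years
= 34977 * (1 - 0.13)^6
= 34977 * 0.433626
= 15166.9436


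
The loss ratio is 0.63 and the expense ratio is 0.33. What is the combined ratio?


Combined ratio = loss ratio + expense ratio
= 0.63 + 0.33
= 0.96


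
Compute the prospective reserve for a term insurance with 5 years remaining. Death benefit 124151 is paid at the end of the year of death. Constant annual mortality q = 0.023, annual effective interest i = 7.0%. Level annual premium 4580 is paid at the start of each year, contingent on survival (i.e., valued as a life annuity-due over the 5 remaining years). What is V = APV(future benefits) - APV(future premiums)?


v = 1/(1+i) = 0.934579
APV(future benefits) per unit = sum_{k=0}^{4} k_p_x * q * v^(k+1) = 0.090348
APV(future benefits) = 124151 * 0.090348 = 11216.8288
Life annuity-due factor ä_{x:5} = sum_{k=0}^{4} k_p_x * v^k = 4.203159
APV(future premiums) = 4580 * 4.203159 = 19250.4679
V = 11216.8288 - 19250.4679
= -8033.6391


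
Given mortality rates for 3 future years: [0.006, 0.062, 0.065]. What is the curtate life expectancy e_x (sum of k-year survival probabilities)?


e_x = sum_{k=1}^{n} k_p_x
k_p_x values:
  1_p_x = 0.994
  2_p_x = 0.932372
  3_p_x = 0.871768
e_x = 2.7981


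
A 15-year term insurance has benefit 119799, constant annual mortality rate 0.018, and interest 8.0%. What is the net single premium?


NSP = benefit * sum_{k=0}^{n-1} k_p_x * q * v^(k+1)
With constant q=0.018, v=0.925926
Sum = 0.139581
NSP = 119799 * 0.139581
= 16721.6886


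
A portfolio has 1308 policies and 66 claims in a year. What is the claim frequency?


frequency = claims / policies
= 66 / 1308
= 0.0505


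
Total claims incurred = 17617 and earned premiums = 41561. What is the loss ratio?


Loss ratio = claims / premiums
= 17617 / 41561
= 0.4239


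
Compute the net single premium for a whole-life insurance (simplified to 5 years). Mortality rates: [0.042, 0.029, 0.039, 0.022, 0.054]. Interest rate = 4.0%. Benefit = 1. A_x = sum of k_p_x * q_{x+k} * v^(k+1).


v = 0.961538
Year 0: k_p_x=1.0, q=0.042, term=0.040385
Year 1: k_p_x=0.958, q=0.029, term=0.025686
Year 2: k_p_x=0.930218, q=0.039, term=0.032251
Year 3: k_p_x=0.893939, q=0.022, term=0.016811
Year 4: k_p_x=0.874273, q=0.054, term=0.038804
A_x = 0.1539


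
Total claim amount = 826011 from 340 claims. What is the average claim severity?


severity = total / number
= 826011 / 340
= 2429.4441


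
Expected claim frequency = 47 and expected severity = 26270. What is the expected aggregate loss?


E[S] = E[N] * E[X]
= 47 * 26270
= 1.2347e+06


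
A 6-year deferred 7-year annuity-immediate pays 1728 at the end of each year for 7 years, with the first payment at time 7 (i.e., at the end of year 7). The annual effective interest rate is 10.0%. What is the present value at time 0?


PV at time 6 of the 7-year annuity-immediate:
a_n = 1728 * (1-(1+0.1)^(-7))/0.1 = 8412.6277
Discount back 6 years to time 0:
PV = 8412.6277 * (1+0.1)^(-6)
= 8412.6277 * 0.564474
= 4748.709


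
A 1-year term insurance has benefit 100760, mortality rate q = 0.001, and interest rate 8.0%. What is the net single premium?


NSP = benefit * q * v
v = 1/(1+i) = 0.925926
NSP = 100760 * 0.001 * 0.925926
= 93.2963


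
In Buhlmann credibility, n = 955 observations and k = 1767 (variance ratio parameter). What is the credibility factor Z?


Z = n / (n + k)
= 955 / (955 + 1767)
= 955 / 2722
= 0.3508


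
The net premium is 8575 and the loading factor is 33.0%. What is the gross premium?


Gross = net * (1 + loading)
= 8575 * (1 + 0.33)
= 8575 * 1.33
= 11404.75


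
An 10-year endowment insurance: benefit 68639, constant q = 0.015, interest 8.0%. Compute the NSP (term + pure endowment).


Term component = 6521.9166
Pure endowment = 10_p_x * v^10 * benefit = 0.85973 * 0.463193 * 68639 = 27333.5284
NSP = 33855.445


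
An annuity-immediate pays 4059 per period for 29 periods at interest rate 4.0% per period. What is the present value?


PV = PMT * (1 - (1+i)^(-n)) / i
= 4059 * (1 - (1+0.04)^(-29)) / 0.04
= 4059 * (1 - 0.320651) / 0.04
= 4059 * 16.983715
= 68936.8977


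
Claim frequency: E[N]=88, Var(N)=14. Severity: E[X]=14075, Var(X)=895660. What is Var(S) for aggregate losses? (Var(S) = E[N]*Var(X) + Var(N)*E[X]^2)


Var(S) = E[N]*Var(X) + Var(N)*E[X]^2
= 88*895660 + 14*14075^2
= 78818080 + 2773478750
= 2.8523e+09


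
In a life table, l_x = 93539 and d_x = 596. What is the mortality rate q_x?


q_x = d_x / l_x
= 596 / 93539
= 0.0064


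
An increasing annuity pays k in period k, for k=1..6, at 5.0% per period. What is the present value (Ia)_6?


(Ia)_n = sum_{k=1}^{n} k * v^k, v = 1/(1+i)
v = 0.952381
Sum computed term by term:
(Ia)_6 = 17.0437


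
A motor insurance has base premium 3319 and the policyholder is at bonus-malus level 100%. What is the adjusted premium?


adjusted = base * BM_level / 100
= 3319 * 100 / 100
= 3319 * 1.0
= 3319.0


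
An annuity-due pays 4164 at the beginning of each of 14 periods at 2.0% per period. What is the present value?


PV_due = PMT * (1-(1+i)^(-n))/i * (1+i)
PV_immediate = 50410.4199
PV_due = 50410.4199 * 1.02
= 51418.6283


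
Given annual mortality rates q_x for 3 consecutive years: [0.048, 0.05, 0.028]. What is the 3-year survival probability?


p_k = 1 - q_k for each year
Survival = product of (1 - q_k)
= 0.952 * 0.95 * 0.972
= 0.8791


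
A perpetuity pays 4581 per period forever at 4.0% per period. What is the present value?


PV = PMT / i
= 4581 / 0.04
= 114525.0


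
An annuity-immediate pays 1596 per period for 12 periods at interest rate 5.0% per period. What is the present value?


PV = PMT * (1 - (1+i)^(-n)) / i
= 1596 * (1 - (1+0.05)^(-12)) / 0.05
= 1596 * (1 - 0.556837) / 0.05
= 1596 * 8.863252
= 14145.7496


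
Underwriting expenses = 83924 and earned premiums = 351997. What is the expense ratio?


Expense ratio = expenses / premiums
= 83924 / 351997
= 0.2384


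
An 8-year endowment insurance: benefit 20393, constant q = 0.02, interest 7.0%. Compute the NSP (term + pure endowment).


Term component = 2287.8597
Pure endowment = 8_p_x * v^8 * benefit = 0.850763 * 0.582009 * 20393 = 10097.6312
NSP = 12385.4909


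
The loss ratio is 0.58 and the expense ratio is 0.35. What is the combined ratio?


Combined ratio = loss ratio + expense ratio
= 0.58 + 0.35
= 0.93


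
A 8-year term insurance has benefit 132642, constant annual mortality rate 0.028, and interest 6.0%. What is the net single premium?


NSP = benefit * sum_{k=0}^{n-1} k_p_x * q * v^(k+1)
With constant q=0.028, v=0.943396
Sum = 0.159123
NSP = 132642 * 0.159123
= 21106.3538


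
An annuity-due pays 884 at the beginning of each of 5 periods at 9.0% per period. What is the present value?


PV_due = PMT * (1-(1+i)^(-n))/i * (1+i)
PV_immediate = 3438.4517
PV_due = 3438.4517 * 1.09
= 3747.9124


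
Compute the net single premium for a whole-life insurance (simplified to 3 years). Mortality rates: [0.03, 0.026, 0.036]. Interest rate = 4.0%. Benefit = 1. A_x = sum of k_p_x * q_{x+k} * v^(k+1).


v = 0.961538
Year 0: k_p_x=1.0, q=0.03, term=0.028846
Year 1: k_p_x=0.97, q=0.026, term=0.023317
Year 2: k_p_x=0.94478, q=0.036, term=0.030237
A_x = 0.0824


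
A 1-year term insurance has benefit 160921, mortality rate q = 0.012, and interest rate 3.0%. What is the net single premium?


NSP = benefit * q * v
v = 1/(1+i) = 0.970874
NSP = 160921 * 0.012 * 0.970874
= 1874.8078


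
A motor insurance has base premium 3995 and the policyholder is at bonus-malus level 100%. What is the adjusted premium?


adjusted = base * BM_level / 100
= 3995 * 100 / 100
= 3995 * 1.0
= 3995.0


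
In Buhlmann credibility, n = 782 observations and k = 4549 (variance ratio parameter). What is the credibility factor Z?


Z = n / (n + k)
= 782 / (782 + 4549)
= 782 / 5331
= 0.1467


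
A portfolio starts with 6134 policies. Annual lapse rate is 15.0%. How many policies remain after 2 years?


remaining = initial * (1 - lapse)^years
= 6134 * (1 - 0.15)^2
= 6134 * 0.7225
= 4431.815


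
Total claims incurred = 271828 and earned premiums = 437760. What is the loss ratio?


Loss ratio = claims / premiums
= 271828 / 437760
= 0.621


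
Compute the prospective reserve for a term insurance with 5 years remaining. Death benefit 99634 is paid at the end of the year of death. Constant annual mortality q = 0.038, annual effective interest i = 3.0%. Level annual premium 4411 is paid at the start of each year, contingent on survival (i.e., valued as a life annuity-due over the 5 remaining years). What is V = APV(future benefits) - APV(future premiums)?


v = 1/(1+i) = 0.970874
APV(future benefits) per unit = sum_{k=0}^{4} k_p_x * q * v^(k+1) = 0.161665
APV(future benefits) = 99634 * 0.161665 = 16107.3282
Life annuity-due factor ä_{x:5} = sum_{k=0}^{4} k_p_x * v^k = 4.381972
APV(future premiums) = 4411 * 4.381972 = 19328.8772
V = 16107.3282 - 19328.8772
= -3221.549


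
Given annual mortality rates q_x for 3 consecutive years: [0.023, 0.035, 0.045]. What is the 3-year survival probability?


p_k = 1 - q_k for each year
Survival = product of (1 - q_k)
= 0.977 * 0.965 * 0.955
= 0.9004


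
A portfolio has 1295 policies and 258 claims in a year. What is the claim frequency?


frequency = claims / policies
= 258 / 1295
= 0.1992


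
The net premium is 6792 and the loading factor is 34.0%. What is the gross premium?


Gross = net * (1 + loading)
= 6792 * (1 + 0.34)
= 6792 * 1.34
= 9101.28


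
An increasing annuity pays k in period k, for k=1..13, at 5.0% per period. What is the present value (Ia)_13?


(Ia)_n = sum_{k=1}^{n} k * v^k, v = 1/(1+i)
v = 0.952381
Sum computed term by term:
(Ia)_13 = 59.3815


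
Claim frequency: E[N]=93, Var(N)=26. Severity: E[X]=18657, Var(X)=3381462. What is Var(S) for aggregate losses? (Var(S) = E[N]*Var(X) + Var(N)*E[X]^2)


Var(S) = E[N]*Var(X) + Var(N)*E[X]^2
= 93*3381462 + 26*18657^2
= 314475966 + 9050174874
= 9.3647e+09


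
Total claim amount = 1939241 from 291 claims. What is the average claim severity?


severity = total / number
= 1939241 / 291
= 6664.0584


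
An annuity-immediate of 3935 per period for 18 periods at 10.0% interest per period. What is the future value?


FV = PMT * ((1+i)^n - 1) / i
= 3935 * ((1.1)^18 - 1) / 0.1
= 3935 * (5.559917 - 1) / 0.1
= 179432.7463


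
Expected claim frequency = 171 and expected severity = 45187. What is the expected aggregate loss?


E[S] = E[N] * E[X]
= 171 * 45187
= 7.7270e+06


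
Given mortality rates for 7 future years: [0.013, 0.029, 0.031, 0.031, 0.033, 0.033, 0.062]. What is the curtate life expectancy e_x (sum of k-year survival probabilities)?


e_x = sum_{k=1}^{n} k_p_x
k_p_x values:
  1_p_x = 0.987
  2_p_x = 0.958377
  3_p_x = 0.928667
  4_p_x = 0.899879
  5_p_x = 0.870183
  6_p_x = 0.841467
  7_p_x = 0.789296
e_x = 6.2749


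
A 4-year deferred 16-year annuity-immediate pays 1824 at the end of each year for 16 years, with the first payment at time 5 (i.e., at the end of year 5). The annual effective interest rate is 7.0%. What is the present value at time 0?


PV at time 4 of the 16-year annuity-immediate:
a_n = 1824 * (1-(1+0.07)^(-16))/0.07 = 17230.6871
Discount back 4 years to time 0:
PV = 17230.6871 * (1+0.07)^(-4)
= 17230.6871 * 0.762895
= 13145.2087


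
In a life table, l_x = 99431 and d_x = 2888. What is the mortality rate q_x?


q_x = d_x / l_x
= 2888 / 99431
= 0.029


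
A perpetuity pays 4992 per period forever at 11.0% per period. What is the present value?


PV = PMT / i
= 4992 / 0.11
= 45381.8182


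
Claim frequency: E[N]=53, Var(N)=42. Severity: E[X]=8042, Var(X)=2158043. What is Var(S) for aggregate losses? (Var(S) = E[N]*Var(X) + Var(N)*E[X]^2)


Var(S) = E[N]*Var(X) + Var(N)*E[X]^2
= 53*2158043 + 42*8042^2
= 114376279 + 2716298088
= 2.8307e+09


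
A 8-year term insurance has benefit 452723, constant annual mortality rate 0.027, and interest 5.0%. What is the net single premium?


NSP = benefit * sum_{k=0}^{n-1} k_p_x * q * v^(k+1)
With constant q=0.027, v=0.952381
Sum = 0.159989
NSP = 452723 * 0.159989
= 72430.505


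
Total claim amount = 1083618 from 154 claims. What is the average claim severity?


severity = total / number
= 1083618 / 154
= 7036.4805


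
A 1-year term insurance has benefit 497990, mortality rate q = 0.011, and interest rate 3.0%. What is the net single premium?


NSP = benefit * q * v
v = 1/(1+i) = 0.970874
NSP = 497990 * 0.011 * 0.970874
= 5318.3398


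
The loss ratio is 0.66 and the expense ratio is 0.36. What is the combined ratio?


Combined ratio = loss ratio + expense ratio
= 0.66 + 0.36
= 1.02


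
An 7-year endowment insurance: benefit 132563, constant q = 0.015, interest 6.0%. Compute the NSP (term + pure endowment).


Term component = 10650.3469
Pure endowment = 7_p_x * v^7 * benefit = 0.899609 * 0.665057 * 132563 = 79311.2657
NSP = 89961.6125


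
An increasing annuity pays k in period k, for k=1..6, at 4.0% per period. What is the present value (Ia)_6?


(Ia)_n = sum_{k=1}^{n} k * v^k, v = 1/(1+i)
v = 0.961538
Sum computed term by term:
(Ia)_6 = 17.7484


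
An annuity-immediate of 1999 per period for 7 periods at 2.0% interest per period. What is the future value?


FV = PMT * ((1+i)^n - 1) / i
= 1999 * ((1.02)^7 - 1) / 0.02
= 1999 * (1.148686 - 1) / 0.02
= 14861.1325


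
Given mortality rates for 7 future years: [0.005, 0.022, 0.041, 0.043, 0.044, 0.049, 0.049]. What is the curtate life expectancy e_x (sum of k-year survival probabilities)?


e_x = sum_{k=1}^{n} k_p_x
k_p_x values:
  1_p_x = 0.995
  2_p_x = 0.97311
  3_p_x = 0.933212
  4_p_x = 0.893084
  5_p_x = 0.853789
  6_p_x = 0.811953
  7_p_x = 0.772167
e_x = 6.2323


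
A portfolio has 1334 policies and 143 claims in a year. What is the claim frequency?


frequency = claims / policies
= 143 / 1334
= 0.1072


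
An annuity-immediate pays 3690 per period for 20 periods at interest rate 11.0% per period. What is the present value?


PV = PMT * (1 - (1+i)^(-n)) / i
= 3690 * (1 - (1+0.11)^(-20)) / 0.11
= 3690 * (1 - 0.124034) / 0.11
= 3690 * 7.963328
= 29384.6808


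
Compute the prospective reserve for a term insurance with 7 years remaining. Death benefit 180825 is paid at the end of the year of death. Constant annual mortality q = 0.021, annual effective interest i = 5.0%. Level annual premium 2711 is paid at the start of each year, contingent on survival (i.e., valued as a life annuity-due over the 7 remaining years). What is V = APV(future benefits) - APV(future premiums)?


v = 1/(1+i) = 0.952381
APV(future benefits) per unit = sum_{k=0}^{6} k_p_x * q * v^(k+1) = 0.114593
APV(future benefits) = 180825 * 0.114593 = 20721.2423
Life annuity-due factor ä_{x:7} = sum_{k=0}^{6} k_p_x * v^k = 5.72964
APV(future premiums) = 2711 * 5.72964 = 15533.0535
V = 20721.2423 - 15533.0535
= 5188.1888


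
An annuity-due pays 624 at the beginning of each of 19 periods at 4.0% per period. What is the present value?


PV_due = PMT * (1-(1+i)^(-n))/i * (1+i)
PV_immediate = 8195.5782
PV_due = 8195.5782 * 1.04
= 8523.4013


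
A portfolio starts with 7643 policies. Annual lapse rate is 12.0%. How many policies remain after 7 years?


remaining = initial * (1 - lapse)^years
= 7643 * (1 - 0.12)^7
= 7643 * 0.408676
= 3123.5076


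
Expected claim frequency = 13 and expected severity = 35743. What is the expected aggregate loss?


E[S] = E[N] * E[X]
= 13 * 35743
= 464659


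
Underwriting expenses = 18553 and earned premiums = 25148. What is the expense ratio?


Expense ratio = expenses / premiums
= 18553 / 25148
= 0.7378


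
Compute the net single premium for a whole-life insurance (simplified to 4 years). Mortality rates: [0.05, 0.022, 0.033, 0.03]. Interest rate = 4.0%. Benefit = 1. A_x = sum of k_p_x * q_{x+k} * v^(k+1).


v = 0.961538
Year 0: k_p_x=1.0, q=0.05, term=0.048077
Year 1: k_p_x=0.95, q=0.022, term=0.019323
Year 2: k_p_x=0.9291, q=0.033, term=0.027257
Year 3: k_p_x=0.89844, q=0.03, term=0.02304
A_x = 0.1177


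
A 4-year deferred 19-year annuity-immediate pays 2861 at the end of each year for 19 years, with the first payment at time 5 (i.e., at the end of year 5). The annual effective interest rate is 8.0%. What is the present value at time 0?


PV at time 4 of the 19-year annuity-immediate:
a_n = 2861 * (1-(1+0.08)^(-19))/0.08 = 27475.8973
Discount back 4 years to time 0:
PV = 27475.8973 * (1+0.08)^(-4)
= 27475.8973 * 0.73503
= 20195.6048


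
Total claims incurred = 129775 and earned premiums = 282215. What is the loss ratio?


Loss ratio = claims / premiums
= 129775 / 282215
= 0.4598


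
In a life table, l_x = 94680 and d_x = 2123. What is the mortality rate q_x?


q_x = d_x / l_x
= 2123 / 94680
= 0.0224


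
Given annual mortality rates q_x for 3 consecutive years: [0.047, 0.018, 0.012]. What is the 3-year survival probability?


p_k = 1 - q_k for each year
Survival = product of (1 - q_k)
= 0.953 * 0.982 * 0.988
= 0.9246


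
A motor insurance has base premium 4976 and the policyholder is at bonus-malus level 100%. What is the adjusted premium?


adjusted = base * BM_level / 100
= 4976 * 100 / 100
= 4976 * 1.0
= 4976.0


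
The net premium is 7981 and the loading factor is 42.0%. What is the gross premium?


Gross = net * (1 + loading)
= 7981 * (1 + 0.42)
= 7981 * 1.42
= 11333.02


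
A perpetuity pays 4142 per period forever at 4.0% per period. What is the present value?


PV = PMT / i
= 4142 / 0.04
= 103550.0


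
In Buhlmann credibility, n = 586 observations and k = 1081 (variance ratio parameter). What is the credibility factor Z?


Z = n / (n + k)
= 586 / (586 + 1081)
= 586 / 1667
= 0.3515


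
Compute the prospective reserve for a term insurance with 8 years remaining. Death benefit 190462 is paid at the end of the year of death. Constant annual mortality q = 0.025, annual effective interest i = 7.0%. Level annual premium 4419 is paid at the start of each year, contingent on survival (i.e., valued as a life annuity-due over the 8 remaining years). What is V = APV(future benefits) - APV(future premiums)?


v = 1/(1+i) = 0.934579
APV(future benefits) per unit = sum_{k=0}^{7} k_p_x * q * v^(k+1) = 0.138079
APV(future benefits) = 190462 * 0.138079 = 26298.8534
Life annuity-due factor ä_{x:8} = sum_{k=0}^{7} k_p_x * v^k = 5.909793
APV(future premiums) = 4419 * 5.909793 = 26115.3736
V = 26298.8534 - 26115.3736
= 183.4797


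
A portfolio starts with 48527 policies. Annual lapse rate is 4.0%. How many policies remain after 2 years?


remaining = initial * (1 - lapse)^years
= 48527 * (1 - 0.04)^2
= 48527 * 0.9216
= 44722.4832


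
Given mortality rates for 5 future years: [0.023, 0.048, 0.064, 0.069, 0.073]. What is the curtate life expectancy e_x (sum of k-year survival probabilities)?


e_x = sum_{k=1}^{n} k_p_x
k_p_x values:
  1_p_x = 0.977
  2_p_x = 0.930104
  3_p_x = 0.870577
  4_p_x = 0.810508
  5_p_x = 0.75134
e_x = 4.3395


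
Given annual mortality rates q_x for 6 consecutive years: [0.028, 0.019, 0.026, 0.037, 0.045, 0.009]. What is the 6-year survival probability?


p_k = 1 - q_k for each year
Survival = product of (1 - q_k)
= 0.972 * 0.981 * 0.974 * 0.963 * 0.955 * 0.991
= 0.8464


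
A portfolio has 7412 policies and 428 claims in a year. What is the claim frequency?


frequency = claims / policies
= 428 / 7412
= 0.0577


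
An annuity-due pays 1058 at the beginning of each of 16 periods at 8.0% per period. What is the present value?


PV_due = PMT * (1-(1+i)^(-n))/i * (1+i)
PV_immediate = 9364.7486
PV_due = 9364.7486 * 1.08
= 10113.9285


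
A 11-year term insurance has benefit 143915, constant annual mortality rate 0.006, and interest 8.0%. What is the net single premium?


NSP = benefit * sum_{k=0}^{n-1} k_p_x * q * v^(k+1)
With constant q=0.006, v=0.925926
Sum = 0.041762
NSP = 143915 * 0.041762
= 6010.1848


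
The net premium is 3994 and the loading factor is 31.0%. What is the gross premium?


Gross = net * (1 + loading)
= 3994 * (1 + 0.31)
= 3994 * 1.31
= 5232.14


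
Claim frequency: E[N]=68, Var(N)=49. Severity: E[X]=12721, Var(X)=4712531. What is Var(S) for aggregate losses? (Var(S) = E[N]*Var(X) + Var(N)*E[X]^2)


Var(S) = E[N]*Var(X) + Var(N)*E[X]^2
= 68*4712531 + 49*12721^2
= 320452108 + 7929368209
= 8.2498e+09


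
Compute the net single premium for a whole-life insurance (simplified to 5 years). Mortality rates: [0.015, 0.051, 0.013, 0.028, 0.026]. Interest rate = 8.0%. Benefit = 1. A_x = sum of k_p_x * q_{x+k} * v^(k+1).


v = 0.925926
Year 0: k_p_x=1.0, q=0.015, term=0.013889
Year 1: k_p_x=0.985, q=0.051, term=0.043068
Year 2: k_p_x=0.934765, q=0.013, term=0.009647
Year 3: k_p_x=0.922613, q=0.028, term=0.018988
Year 4: k_p_x=0.89678, q=0.026, term=0.015869
A_x = 0.1015


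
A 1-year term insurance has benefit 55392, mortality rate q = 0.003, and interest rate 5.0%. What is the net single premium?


NSP = benefit * q * v
v = 1/(1+i) = 0.952381
NSP = 55392 * 0.003 * 0.952381
= 158.2629


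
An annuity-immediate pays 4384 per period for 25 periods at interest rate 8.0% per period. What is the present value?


PV = PMT * (1 - (1+i)^(-n)) / i
= 4384 * (1 - (1+0.08)^(-25)) / 0.08
= 4384 * (1 - 0.146018) / 0.08
= 4384 * 10.674776
= 46798.2188


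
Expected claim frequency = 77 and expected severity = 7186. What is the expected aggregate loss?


E[S] = E[N] * E[X]
= 77 * 7186
= 553322


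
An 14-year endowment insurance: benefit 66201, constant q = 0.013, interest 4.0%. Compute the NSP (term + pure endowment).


Term component = 8430.5993
Pure endowment = 14_p_x * v^14 * benefit = 0.832607 * 0.577475 * 66201 = 31830.0952
NSP = 40260.6945


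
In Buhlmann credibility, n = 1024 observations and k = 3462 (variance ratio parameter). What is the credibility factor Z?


Z = n / (n + k)
= 1024 / (1024 + 3462)
= 1024 / 4486
= 0.2283


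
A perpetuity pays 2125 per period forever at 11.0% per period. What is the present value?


PV = PMT / i
= 2125 / 0.11
= 19318.1818


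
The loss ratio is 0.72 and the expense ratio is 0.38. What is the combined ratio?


Combined ratio = loss ratio + expense ratio
= 0.72 + 0.38
= 1.1


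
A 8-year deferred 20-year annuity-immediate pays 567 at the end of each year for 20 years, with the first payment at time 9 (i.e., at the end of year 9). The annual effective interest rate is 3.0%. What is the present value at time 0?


PV at time 8 of the 20-year annuity-immediate:
a_n = 567 * (1-(1+0.03)^(-20))/0.03 = 8435.5282
Discount back 8 years to time 0:
PV = 8435.5282 * (1+0.03)^(-8)
= 8435.5282 * 0.789409
= 6659.0839


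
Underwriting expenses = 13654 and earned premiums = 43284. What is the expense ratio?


Expense ratio = expenses / premiums
= 13654 / 43284
= 0.3155


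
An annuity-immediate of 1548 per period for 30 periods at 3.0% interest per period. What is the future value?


FV = PMT * ((1+i)^n - 1) / i
= 1548 * ((1.03)^30 - 1) / 0.03
= 1548 * (2.427262 - 1) / 0.03
= 73646.7435


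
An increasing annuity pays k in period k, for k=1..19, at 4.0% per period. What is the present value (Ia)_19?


(Ia)_n = sum_{k=1}^{n} k * v^k, v = 1/(1+i)
v = 0.961538
Sum computed term by term:
(Ia)_19 = 116.0273


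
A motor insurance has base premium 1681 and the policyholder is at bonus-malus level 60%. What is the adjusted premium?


adjusted = base * BM_level / 100
= 1681 * 60 / 100
= 1681 * 0.6
= 1008.6


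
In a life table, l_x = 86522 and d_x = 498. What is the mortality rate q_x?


q_x = d_x / l_x
= 498 / 86522
= 0.0058


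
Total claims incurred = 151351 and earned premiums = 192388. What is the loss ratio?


Loss ratio = claims / premiums
= 151351 / 192388
= 0.7867


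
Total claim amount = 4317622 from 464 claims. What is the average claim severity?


severity = total / number
= 4317622 / 464
= 9305.2198


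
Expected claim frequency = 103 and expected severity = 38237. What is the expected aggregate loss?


E[S] = E[N] * E[X]
= 103 * 38237
= 3.9384e+06


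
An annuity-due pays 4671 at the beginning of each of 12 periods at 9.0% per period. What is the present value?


PV_due = PMT * (1-(1+i)^(-n))/i * (1+i)
PV_immediate = 33447.7478
PV_due = 33447.7478 * 1.09
= 36458.0451


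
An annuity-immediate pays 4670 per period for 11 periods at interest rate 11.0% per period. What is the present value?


PV = PMT * (1 - (1+i)^(-n)) / i
= 4670 * (1 - (1+0.11)^(-11)) / 0.11
= 4670 * (1 - 0.317283) / 0.11
= 4670 * 6.206515
= 28984.4266


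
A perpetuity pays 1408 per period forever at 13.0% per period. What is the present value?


PV = PMT / i
= 1408 / 0.13
= 10830.7692


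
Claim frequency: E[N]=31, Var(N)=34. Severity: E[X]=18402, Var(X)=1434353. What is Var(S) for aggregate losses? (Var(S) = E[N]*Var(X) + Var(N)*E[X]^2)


Var(S) = E[N]*Var(X) + Var(N)*E[X]^2
= 31*1434353 + 34*18402^2
= 44464943 + 11513542536
= 1.1558e+10


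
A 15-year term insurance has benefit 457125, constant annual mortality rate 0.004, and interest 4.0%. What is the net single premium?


NSP = benefit * sum_{k=0}^{n-1} k_p_x * q * v^(k+1)
With constant q=0.004, v=0.961538
Sum = 0.043376
NSP = 457125 * 0.043376
= 19828.1917


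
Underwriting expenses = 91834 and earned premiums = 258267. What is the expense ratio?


Expense ratio = expenses / premiums
= 91834 / 258267
= 0.3556


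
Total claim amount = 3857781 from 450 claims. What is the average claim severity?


severity = total / number
= 3857781 / 450
= 8572.8467


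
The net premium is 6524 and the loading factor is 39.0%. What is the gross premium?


Gross = net * (1 + loading)
= 6524 * (1 + 0.39)
= 6524 * 1.39
= 9068.36


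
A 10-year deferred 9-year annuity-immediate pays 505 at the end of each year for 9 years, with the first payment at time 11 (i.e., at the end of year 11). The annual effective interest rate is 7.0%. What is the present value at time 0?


PV at time 10 of the 9-year annuity-immediate:
a_n = 505 * (1-(1+0.07)^(-9))/0.07 = 3290.1923
Discount back 10 years to time 0:
PV = 3290.1923 * (1+0.07)^(-10)
= 3290.1923 * 0.508349
= 1672.5669


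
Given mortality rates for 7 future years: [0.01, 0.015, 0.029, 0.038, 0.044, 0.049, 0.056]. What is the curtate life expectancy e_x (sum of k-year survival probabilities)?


e_x = sum_{k=1}^{n} k_p_x
k_p_x values:
  1_p_x = 0.99
  2_p_x = 0.97515
  3_p_x = 0.946871
  4_p_x = 0.91089
  5_p_x = 0.87081
  6_p_x = 0.828141
  7_p_x = 0.781765
e_x = 6.3036
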